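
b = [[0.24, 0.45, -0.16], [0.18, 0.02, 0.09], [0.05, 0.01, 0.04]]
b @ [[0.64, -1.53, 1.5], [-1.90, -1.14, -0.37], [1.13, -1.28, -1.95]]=[[-0.88,-0.68,0.51],  [0.18,-0.41,0.09],  [0.06,-0.14,-0.01]]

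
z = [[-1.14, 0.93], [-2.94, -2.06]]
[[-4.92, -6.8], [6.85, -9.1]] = z @ [[0.74, 4.42], [-4.38, -1.89]]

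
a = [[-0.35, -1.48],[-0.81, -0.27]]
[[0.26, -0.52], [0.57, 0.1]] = a @ [[-0.7, -0.26],  [-0.01, 0.41]]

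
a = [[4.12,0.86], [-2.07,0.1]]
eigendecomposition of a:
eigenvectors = [[0.86, -0.24],[-0.51, 0.97]]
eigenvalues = [3.61, 0.61]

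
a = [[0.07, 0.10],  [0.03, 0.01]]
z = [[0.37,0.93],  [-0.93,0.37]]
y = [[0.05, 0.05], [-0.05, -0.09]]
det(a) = -0.00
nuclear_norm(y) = 0.14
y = z @ a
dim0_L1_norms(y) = [0.1, 0.14]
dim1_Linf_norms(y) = [0.05, 0.09]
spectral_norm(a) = 0.12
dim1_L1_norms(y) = [0.1, 0.14]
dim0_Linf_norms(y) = [0.05, 0.09]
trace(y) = -0.04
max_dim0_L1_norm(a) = 0.11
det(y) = -0.00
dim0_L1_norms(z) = [1.3, 1.3]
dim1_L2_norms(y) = [0.07, 0.1]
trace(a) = 0.08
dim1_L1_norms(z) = [1.3, 1.3]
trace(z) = 0.74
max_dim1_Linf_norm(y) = 0.09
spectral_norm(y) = 0.12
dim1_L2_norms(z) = [1.0, 1.0]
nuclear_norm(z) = 2.00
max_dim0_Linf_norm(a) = 0.1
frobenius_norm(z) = 1.42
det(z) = 1.00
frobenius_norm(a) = 0.13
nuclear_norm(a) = 0.14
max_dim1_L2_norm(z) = 1.0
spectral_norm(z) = 1.00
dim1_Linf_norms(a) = [0.1, 0.03]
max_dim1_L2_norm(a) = 0.12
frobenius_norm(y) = 0.12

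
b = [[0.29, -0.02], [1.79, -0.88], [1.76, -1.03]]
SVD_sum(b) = [[0.23, -0.12], [1.76, -0.94], [1.8, -0.96]] + [[0.06, 0.10],  [0.03, 0.06],  [-0.04, -0.07]]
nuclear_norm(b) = 3.02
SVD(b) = [[-0.09, 0.75],[-0.7, 0.42],[-0.71, -0.51]] @ diag([2.8629610970793893, 0.15796758088285084]) @ [[-0.88, 0.47],[0.47, 0.88]]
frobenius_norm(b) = 2.87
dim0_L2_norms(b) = [2.53, 1.35]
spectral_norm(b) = 2.86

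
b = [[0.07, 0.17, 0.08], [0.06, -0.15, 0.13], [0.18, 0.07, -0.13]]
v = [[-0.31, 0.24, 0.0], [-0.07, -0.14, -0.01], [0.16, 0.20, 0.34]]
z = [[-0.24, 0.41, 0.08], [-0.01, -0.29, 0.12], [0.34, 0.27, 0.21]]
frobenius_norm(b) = 0.37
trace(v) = -0.11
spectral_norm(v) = 0.44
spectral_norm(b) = 0.27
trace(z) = -0.32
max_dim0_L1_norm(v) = 0.58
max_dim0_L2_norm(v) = 0.36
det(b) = 0.01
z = b + v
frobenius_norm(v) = 0.60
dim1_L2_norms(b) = [0.2, 0.21, 0.23]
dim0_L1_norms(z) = [0.59, 0.97, 0.41]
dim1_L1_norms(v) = [0.55, 0.22, 0.7]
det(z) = 0.05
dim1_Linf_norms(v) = [0.31, 0.14, 0.34]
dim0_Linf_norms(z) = [0.34, 0.41, 0.21]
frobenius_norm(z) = 0.75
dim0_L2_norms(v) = [0.36, 0.34, 0.34]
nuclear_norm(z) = 1.21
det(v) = 0.02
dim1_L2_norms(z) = [0.48, 0.31, 0.48]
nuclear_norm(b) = 0.63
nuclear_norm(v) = 0.94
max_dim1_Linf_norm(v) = 0.34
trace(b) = -0.21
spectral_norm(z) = 0.58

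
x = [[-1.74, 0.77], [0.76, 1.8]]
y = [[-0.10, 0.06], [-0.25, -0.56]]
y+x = [[-1.84, 0.83], [0.51, 1.24]]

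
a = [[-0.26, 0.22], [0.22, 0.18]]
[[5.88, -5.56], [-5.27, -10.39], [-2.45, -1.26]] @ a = [[-2.75, 0.29], [-0.92, -3.03], [0.36, -0.77]]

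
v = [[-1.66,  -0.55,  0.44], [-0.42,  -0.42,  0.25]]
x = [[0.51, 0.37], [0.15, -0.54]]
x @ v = [[-1.00,-0.44,0.32], [-0.02,0.14,-0.07]]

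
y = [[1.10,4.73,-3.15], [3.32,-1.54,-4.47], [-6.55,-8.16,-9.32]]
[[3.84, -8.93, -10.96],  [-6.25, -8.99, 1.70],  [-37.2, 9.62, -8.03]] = y@[[1.18, -1.8, 1.51], [1.67, -0.83, -1.77], [1.70, 0.96, 1.35]]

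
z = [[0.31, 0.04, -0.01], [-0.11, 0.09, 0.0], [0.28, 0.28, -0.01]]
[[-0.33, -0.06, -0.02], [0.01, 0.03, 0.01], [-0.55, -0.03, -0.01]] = z @ [[-0.94, -0.23, -0.09], [-1.03, 0.1, 0.05], [0.05, -0.42, -0.17]]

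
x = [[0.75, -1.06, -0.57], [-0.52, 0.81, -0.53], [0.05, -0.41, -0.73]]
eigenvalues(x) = [1.54, 0.2, -0.91]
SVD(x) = [[-0.83, -0.18, -0.53], [0.46, -0.77, -0.45], [-0.33, -0.61, 0.72]] @ diag([1.7002541494241947, 1.0025558048256022, 0.1609897064296276]) @ [[-0.51, 0.81, 0.28], [0.23, -0.18, 0.96], [-0.83, -0.56, 0.1]]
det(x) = -0.27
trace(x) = 0.83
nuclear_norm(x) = 2.86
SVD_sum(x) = [[0.72,-1.14,-0.39], [-0.4,0.63,0.21], [0.29,-0.45,-0.15]] + [[-0.04, 0.03, -0.18],  [-0.18, 0.14, -0.74],  [-0.14, 0.11, -0.59]] + [[0.07, 0.05, -0.01], [0.06, 0.04, -0.01], [-0.10, -0.06, 0.01]]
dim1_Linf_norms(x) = [1.06, 0.81, 0.73]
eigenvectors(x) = [[-0.76, 0.82, 0.51],[0.64, 0.53, 0.39],[-0.13, -0.19, 0.76]]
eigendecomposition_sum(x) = [[0.67, -1.02, 0.07],[-0.57, 0.85, -0.06],[0.12, -0.18, 0.01]] + [[0.1, 0.1, -0.12], [0.07, 0.06, -0.08], [-0.02, -0.02, 0.03]] + [[-0.03, -0.14, -0.52], [-0.02, -0.11, -0.39], [-0.04, -0.21, -0.77]]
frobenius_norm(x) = 1.98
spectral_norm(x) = 1.70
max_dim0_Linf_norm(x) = 1.06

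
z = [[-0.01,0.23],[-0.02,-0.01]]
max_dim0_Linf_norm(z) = 0.23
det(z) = 0.00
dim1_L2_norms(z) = [0.23, 0.02]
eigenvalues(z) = [(-0.01+0.07j), (-0.01-0.07j)]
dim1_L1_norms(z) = [0.24, 0.03]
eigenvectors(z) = [[(0.96+0j), 0.96-0.00j], [0.28j, 0.00-0.28j]]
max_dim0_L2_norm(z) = 0.23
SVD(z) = [[-1.00, 0.04], [0.04, 1.00]] @ diag([0.23039936203984457, 0.020399362039844524]) @ [[0.04, -1.0], [-1.00, -0.04]]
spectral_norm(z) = 0.23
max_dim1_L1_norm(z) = 0.24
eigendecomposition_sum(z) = [[(-0+0.03j),0.12+0.02j], [(-0.01-0j),(-0+0.03j)]] + [[(-0-0.03j), (0.12-0.02j)],[-0.01+0.00j, (-0-0.03j)]]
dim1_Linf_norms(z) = [0.23, 0.02]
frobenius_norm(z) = 0.23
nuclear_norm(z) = 0.25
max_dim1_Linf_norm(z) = 0.23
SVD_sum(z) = [[-0.01, 0.23],[0.00, -0.01]] + [[-0.0, -0.0], [-0.02, -0.0]]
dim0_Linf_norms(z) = [0.02, 0.23]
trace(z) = -0.02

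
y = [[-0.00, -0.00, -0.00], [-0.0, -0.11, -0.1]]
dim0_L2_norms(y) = [0.0, 0.11, 0.1]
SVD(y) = [[0.0, 1.0],  [1.00, 0.00]] @ diag([0.14866068747318506, -0.0]) @ [[0.0, -0.74, -0.67], [1.00, 0.00, 0.0]]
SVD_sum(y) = [[0.00, 0.00, 0.0],  [0.00, -0.11, -0.10]] + [[-0.0, -0.00, -0.00], [-0.0, -0.00, -0.00]]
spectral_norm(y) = 0.15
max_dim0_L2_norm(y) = 0.11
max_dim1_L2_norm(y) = 0.15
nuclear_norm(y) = 0.15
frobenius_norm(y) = 0.15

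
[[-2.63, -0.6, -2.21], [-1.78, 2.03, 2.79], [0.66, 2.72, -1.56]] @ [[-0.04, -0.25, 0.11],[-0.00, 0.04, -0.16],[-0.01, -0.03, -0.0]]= [[0.13,  0.70,  -0.19], [0.04,  0.44,  -0.52], [-0.01,  -0.01,  -0.36]]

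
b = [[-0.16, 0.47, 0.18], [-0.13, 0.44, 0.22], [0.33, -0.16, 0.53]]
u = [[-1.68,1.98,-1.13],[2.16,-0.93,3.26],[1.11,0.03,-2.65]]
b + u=[[-1.84, 2.45, -0.95], [2.03, -0.49, 3.48], [1.44, -0.13, -2.12]]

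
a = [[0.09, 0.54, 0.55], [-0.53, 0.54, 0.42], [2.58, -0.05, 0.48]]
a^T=[[0.09,-0.53,2.58],[0.54,0.54,-0.05],[0.55,0.42,0.48]]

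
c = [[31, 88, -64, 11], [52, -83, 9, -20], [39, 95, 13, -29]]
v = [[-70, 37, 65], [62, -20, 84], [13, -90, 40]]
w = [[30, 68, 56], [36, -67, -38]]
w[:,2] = [56, -38]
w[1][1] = -67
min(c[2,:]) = -29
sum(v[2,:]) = -37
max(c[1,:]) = 52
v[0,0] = -70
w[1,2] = -38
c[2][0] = 39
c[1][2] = 9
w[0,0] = 30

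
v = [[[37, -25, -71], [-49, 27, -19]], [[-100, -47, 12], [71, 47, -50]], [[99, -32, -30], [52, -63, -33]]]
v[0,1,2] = -19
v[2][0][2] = -30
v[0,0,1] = -25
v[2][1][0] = 52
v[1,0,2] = 12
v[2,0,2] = -30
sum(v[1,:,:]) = -67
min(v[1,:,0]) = -100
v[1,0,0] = -100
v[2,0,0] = 99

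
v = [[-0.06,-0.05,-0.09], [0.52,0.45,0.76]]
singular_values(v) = [1.03, 0.0]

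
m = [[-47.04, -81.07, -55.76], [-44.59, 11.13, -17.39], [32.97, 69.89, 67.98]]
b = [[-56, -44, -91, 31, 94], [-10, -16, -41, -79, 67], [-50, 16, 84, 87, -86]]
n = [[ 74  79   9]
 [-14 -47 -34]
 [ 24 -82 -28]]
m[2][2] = 67.98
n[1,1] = -47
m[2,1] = 69.89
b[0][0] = -56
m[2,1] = 69.89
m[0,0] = -47.04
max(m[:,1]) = 69.89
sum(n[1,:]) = -95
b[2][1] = 16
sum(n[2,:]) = -86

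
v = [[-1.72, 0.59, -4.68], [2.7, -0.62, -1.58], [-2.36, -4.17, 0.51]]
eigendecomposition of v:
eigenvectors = [[(0.54+0j), -0.75+0.00j, (-0.75-0j)], [(0.46+0j), 0.35+0.40j, (0.35-0.4j)], [(-0.71+0j), (-0.23+0.33j), -0.23-0.33j]]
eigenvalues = [(4.98+0j), (-3.41+1.73j), (-3.41-1.73j)]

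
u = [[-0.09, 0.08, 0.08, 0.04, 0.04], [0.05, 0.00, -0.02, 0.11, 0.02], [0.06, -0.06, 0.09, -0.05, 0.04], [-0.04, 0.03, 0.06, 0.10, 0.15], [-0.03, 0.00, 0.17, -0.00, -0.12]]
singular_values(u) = [0.24, 0.23, 0.14, 0.11, 0.02]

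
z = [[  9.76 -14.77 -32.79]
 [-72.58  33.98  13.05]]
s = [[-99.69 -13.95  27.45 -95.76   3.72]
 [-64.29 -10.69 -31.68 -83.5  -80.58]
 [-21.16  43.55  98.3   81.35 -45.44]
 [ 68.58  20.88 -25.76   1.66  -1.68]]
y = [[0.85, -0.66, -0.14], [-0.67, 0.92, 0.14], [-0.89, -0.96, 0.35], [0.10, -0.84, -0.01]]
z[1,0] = -72.58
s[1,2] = -31.68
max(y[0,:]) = 0.847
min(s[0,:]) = -99.69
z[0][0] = 9.76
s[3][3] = 1.66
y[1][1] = 0.922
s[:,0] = [-99.69, -64.29, -21.16, 68.58]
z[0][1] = -14.77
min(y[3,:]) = -0.842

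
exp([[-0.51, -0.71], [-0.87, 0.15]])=[[0.85,  -0.67], [-0.82,  1.47]]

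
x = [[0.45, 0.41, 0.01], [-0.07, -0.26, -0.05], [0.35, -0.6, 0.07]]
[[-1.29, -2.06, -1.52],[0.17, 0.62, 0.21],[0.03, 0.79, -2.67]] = x @ [[-2.18, -2.49, -4.45], [-0.85, -2.37, 1.30], [4.00, 3.39, -4.7]]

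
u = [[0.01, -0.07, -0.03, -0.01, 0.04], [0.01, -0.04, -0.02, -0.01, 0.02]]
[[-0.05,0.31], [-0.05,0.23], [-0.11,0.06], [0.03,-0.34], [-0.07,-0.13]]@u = [[0.0, -0.01, -0.0, -0.00, 0.0], [0.0, -0.01, -0.00, -0.00, 0.0], [-0.00, 0.01, 0.0, 0.0, -0.00], [-0.00, 0.01, 0.01, 0.00, -0.01], [-0.0, 0.01, 0.0, 0.0, -0.01]]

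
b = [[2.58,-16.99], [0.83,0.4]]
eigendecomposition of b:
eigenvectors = [[0.98+0.00j, (0.98-0j)], [0.06-0.21j, 0.06+0.21j]]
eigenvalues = [(1.49+3.59j), (1.49-3.59j)]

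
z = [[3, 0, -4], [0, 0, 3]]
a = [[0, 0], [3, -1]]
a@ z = [[0, 0, 0], [9, 0, -15]]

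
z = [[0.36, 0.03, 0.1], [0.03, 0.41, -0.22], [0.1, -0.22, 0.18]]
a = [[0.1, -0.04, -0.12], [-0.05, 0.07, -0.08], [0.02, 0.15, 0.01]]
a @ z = [[0.02, 0.01, -0.00], [-0.02, 0.04, -0.03], [0.01, 0.06, -0.03]]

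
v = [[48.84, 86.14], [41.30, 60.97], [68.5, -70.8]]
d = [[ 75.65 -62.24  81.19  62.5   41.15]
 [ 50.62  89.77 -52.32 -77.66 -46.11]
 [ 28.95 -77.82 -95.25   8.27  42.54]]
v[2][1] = -70.8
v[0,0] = 48.84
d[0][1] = -62.24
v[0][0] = 48.84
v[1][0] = 41.3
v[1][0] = 41.3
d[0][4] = 41.15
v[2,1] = -70.8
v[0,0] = 48.84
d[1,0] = 50.62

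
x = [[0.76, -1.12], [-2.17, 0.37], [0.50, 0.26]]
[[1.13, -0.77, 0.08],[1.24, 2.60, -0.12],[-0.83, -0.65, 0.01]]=x@[[-0.84,-1.22,0.05], [-1.58,-0.14,-0.04]]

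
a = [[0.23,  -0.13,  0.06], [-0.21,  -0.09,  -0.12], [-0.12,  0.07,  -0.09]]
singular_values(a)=[0.37, 0.17, 0.05]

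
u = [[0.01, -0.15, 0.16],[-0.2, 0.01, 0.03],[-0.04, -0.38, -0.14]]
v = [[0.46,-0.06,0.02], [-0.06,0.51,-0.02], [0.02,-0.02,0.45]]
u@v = [[0.02, -0.08, 0.08], [-0.09, 0.02, 0.01], [0.00, -0.19, -0.06]]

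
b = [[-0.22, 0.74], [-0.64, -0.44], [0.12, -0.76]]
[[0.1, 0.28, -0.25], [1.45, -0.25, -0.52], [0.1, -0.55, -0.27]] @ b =[[-0.23, 0.14], [-0.22, 1.58], [0.3, 0.52]]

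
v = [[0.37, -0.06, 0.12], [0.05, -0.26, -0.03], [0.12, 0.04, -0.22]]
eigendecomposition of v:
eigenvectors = [[(-0.98+0j), -0.15+0.05j, (-0.15-0.05j)], [-0.07+0.00j, (-0.09+0.65j), (-0.09-0.65j)], [-0.20+0.00j, 0.73+0.00j, (0.73-0j)]]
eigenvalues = [(0.39+0j), (-0.25+0.04j), (-0.25-0.04j)]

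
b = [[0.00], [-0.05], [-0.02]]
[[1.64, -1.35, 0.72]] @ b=[[0.05]]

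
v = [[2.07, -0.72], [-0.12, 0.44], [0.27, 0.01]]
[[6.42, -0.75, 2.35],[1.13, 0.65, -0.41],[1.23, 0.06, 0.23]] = v@ [[4.41, 0.17, 0.89], [3.76, 1.53, -0.7]]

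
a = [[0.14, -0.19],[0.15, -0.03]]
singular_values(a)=[0.27, 0.09]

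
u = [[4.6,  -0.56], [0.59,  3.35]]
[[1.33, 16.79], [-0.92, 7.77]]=u @ [[0.25, 3.85],[-0.32, 1.64]]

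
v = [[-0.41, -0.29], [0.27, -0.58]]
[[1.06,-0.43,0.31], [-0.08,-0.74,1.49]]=v @ [[-2.02, 0.12, 0.80], [-0.81, 1.33, -2.19]]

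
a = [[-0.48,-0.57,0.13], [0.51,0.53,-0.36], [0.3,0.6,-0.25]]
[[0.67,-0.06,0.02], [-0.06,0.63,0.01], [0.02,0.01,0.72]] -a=[[1.15, 0.51, -0.11], [-0.57, 0.10, 0.37], [-0.28, -0.59, 0.97]]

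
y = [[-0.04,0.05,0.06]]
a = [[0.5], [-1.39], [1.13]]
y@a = [[-0.02]]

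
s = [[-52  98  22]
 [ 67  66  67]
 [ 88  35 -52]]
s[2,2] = -52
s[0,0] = -52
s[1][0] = 67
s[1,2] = 67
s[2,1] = 35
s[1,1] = 66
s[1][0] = 67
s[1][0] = 67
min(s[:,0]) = -52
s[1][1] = 66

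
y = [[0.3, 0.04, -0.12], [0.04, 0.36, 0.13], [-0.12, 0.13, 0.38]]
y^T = [[0.3,0.04,-0.12], [0.04,0.36,0.13], [-0.12,0.13,0.38]]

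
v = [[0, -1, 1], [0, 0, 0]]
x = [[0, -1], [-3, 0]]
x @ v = [[0, 0, 0], [0, 3, -3]]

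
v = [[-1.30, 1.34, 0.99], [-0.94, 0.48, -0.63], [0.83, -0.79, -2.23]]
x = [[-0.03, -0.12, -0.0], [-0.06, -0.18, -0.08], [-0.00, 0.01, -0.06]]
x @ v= [[0.15, -0.1, 0.05], [0.18, -0.10, 0.23], [-0.06, 0.05, 0.13]]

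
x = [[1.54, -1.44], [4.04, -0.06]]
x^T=[[1.54,4.04], [-1.44,-0.06]]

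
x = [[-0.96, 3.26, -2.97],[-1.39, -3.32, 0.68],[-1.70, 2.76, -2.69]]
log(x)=[[1.43, 6.3, -1.1], [0.34, 2.8, -1.72], [2.70, 7.53, -2.54]]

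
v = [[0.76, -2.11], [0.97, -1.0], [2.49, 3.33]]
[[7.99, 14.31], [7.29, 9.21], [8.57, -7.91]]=v @ [[5.74, 3.98], [-1.72, -5.35]]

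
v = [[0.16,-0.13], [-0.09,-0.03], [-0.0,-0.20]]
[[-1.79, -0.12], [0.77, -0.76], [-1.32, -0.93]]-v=[[-1.95, 0.01], [0.86, -0.73], [-1.32, -0.73]]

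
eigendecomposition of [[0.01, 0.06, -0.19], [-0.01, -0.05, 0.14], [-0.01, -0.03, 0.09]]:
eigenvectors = [[-0.75, 0.71, -0.09], [0.53, -0.69, -0.95], [0.40, -0.13, -0.31]]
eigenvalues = [0.07, -0.01, -0.01]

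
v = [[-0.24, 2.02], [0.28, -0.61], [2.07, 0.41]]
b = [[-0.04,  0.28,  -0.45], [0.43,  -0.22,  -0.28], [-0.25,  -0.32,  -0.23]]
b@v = [[-0.84, -0.44], [-0.74, 0.89], [-0.51, -0.4]]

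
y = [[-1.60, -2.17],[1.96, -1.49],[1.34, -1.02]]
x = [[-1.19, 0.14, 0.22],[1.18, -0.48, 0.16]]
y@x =[[-0.66, 0.82, -0.7], [-4.09, 0.99, 0.19], [-2.80, 0.68, 0.13]]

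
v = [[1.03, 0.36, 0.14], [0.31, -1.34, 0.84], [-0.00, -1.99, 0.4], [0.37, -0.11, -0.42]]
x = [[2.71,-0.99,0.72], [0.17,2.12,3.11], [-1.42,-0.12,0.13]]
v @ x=[[2.65, -0.27, 1.88],[-0.58, -3.25, -3.84],[-0.91, -4.27, -6.14],[1.58, -0.55, -0.13]]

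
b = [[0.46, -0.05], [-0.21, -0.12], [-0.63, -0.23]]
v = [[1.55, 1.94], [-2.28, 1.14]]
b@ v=[[0.83,  0.84],[-0.05,  -0.54],[-0.45,  -1.48]]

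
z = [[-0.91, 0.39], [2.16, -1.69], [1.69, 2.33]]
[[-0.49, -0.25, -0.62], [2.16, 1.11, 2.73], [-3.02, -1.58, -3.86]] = z @ [[-0.01,-0.01,-0.02], [-1.29,-0.67,-1.64]]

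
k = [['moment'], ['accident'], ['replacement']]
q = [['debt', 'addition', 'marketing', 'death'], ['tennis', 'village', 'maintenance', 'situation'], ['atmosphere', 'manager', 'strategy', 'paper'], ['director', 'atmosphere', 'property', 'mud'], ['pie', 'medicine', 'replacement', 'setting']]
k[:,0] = ['moment', 'accident', 'replacement']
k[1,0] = 'accident'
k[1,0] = 'accident'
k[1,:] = ['accident']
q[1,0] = 'tennis'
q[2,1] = 'manager'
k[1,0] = 'accident'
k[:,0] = ['moment', 'accident', 'replacement']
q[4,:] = ['pie', 'medicine', 'replacement', 'setting']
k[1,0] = 'accident'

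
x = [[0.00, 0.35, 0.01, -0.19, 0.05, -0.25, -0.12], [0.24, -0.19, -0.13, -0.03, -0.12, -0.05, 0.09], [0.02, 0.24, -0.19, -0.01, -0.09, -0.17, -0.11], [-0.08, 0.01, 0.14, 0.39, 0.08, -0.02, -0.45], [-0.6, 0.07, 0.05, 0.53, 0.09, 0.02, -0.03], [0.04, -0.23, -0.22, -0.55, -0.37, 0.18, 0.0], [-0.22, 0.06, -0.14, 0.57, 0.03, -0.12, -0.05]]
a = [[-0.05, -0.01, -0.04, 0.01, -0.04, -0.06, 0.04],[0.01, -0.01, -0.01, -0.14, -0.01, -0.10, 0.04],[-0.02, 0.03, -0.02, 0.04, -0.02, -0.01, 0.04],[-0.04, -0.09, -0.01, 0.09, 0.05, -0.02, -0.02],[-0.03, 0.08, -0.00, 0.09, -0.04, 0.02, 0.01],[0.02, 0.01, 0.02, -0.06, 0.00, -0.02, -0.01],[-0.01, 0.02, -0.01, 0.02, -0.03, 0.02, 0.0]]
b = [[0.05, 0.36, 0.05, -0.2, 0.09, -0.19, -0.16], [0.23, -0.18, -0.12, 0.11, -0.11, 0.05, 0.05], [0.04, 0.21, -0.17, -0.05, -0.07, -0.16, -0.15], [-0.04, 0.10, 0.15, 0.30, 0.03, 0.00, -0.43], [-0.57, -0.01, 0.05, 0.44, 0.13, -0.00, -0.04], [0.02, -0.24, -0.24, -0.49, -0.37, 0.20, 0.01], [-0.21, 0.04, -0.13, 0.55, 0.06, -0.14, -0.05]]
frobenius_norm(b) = 1.51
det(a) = -0.00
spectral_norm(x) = 1.25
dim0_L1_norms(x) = [1.2, 1.15, 0.88, 2.27, 0.83, 0.81, 0.85]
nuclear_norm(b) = 3.09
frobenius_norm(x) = 1.60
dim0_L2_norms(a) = [0.08, 0.13, 0.05, 0.2, 0.08, 0.12, 0.07]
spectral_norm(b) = 1.12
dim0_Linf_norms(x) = [0.6, 0.35, 0.22, 0.57, 0.37, 0.25, 0.45]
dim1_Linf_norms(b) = [0.36, 0.23, 0.21, 0.43, 0.57, 0.49, 0.55]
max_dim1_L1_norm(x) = 1.59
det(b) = -0.00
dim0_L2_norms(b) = [0.65, 0.52, 0.38, 0.94, 0.43, 0.35, 0.49]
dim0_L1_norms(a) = [0.18, 0.25, 0.11, 0.45, 0.19, 0.25, 0.16]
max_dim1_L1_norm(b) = 1.57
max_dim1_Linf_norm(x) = 0.6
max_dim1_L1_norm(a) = 0.32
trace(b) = 0.28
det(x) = 0.00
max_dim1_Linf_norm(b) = 0.57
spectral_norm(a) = 0.23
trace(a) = -0.05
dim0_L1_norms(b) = [1.16, 1.14, 0.91, 2.14, 0.86, 0.74, 0.89]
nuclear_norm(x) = 3.30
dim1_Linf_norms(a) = [0.06, 0.14, 0.04, 0.09, 0.09, 0.06, 0.03]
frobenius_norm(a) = 0.31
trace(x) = 0.23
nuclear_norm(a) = 0.58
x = a + b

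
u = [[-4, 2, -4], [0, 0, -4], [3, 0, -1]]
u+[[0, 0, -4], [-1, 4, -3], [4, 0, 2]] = [[-4, 2, -8], [-1, 4, -7], [7, 0, 1]]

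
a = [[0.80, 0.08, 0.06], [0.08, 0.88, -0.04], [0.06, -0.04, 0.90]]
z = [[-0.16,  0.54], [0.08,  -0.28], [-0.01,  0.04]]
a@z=[[-0.12, 0.41], [0.06, -0.20], [-0.02, 0.08]]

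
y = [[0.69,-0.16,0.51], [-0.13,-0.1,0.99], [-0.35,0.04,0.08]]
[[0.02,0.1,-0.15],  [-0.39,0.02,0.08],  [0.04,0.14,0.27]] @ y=[[0.05, -0.02, 0.10], [-0.30, 0.06, -0.17], [-0.09, -0.01, 0.18]]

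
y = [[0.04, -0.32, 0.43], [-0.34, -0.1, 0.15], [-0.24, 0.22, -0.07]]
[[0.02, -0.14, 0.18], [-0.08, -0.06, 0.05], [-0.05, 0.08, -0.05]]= y@[[0.25, 0.04, 0.05], [0.04, 0.42, -0.02], [0.05, -0.02, 0.41]]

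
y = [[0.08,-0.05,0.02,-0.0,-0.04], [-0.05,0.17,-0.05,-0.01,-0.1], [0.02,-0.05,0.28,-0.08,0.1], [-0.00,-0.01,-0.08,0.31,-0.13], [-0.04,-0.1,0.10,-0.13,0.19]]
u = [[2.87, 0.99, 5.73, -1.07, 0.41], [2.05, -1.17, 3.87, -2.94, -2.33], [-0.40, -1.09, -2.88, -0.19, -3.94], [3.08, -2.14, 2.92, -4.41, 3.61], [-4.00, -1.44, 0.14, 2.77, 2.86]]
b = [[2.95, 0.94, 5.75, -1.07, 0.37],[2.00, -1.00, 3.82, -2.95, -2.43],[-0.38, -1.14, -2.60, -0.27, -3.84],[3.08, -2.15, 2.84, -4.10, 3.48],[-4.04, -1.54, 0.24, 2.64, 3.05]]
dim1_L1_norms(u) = [11.07, 12.36, 8.5, 16.16, 11.21]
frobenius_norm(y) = 0.59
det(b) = -589.50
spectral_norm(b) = 10.48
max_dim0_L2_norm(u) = 8.04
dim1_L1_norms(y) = [0.19, 0.38, 0.53, 0.53, 0.56]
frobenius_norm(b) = 13.68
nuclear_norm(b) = 25.54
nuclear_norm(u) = 25.70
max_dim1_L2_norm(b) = 7.15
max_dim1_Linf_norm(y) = 0.31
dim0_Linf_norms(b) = [4.04, 2.15, 5.75, 4.1, 3.84]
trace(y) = 1.03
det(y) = -0.00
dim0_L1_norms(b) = [12.45, 6.77, 15.25, 11.03, 13.17]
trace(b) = -1.70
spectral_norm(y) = 0.49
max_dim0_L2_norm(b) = 7.91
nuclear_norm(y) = 1.04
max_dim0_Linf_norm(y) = 0.31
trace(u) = -2.73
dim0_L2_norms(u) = [6.17, 3.19, 8.04, 6.08, 6.51]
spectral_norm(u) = 10.71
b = y + u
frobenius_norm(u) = 13.86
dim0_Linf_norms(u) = [4.0, 2.14, 5.73, 4.41, 3.94]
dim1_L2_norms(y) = [0.1, 0.21, 0.31, 0.35, 0.27]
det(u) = -492.98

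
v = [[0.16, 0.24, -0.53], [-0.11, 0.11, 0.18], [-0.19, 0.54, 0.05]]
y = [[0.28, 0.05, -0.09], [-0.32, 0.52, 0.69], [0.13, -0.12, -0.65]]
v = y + [[-0.12, 0.19, -0.44], [0.21, -0.41, -0.51], [-0.32, 0.66, 0.7]]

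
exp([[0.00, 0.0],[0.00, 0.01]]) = [[1.00,  0.0], [0.0,  1.01]]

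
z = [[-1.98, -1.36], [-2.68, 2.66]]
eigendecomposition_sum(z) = [[-2.36, -0.6], [-1.19, -0.3]] + [[0.38,-0.76], [-1.49,2.96]]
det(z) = -8.91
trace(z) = 0.68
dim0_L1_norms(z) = [4.66, 4.02]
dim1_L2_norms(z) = [2.4, 3.78]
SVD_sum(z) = [[-0.57, 0.44], [-2.95, 2.31]] + [[-1.41, -1.80], [0.27, 0.35]]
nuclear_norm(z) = 6.15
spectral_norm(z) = 3.82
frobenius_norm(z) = 4.48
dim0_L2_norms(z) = [3.33, 2.99]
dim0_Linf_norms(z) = [2.68, 2.66]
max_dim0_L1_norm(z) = 4.66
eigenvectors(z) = [[-0.89, 0.25],[-0.45, -0.97]]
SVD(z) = [[-0.19, -0.98], [-0.98, 0.19]] @ diag([3.81859489316254, 2.3337379977008927]) @ [[0.79, -0.62], [0.62, 0.79]]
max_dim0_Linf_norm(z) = 2.68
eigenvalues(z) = [-2.66, 3.34]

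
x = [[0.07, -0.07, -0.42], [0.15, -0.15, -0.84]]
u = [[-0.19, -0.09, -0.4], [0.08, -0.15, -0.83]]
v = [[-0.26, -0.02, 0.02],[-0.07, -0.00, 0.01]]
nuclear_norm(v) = 0.28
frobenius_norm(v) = 0.27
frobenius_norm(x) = 0.97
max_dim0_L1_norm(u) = 1.23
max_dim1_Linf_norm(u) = 0.83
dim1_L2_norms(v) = [0.26, 0.07]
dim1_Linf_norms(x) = [0.42, 0.84]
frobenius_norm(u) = 0.96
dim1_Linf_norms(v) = [0.26, 0.07]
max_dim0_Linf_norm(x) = 0.84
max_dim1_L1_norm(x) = 1.14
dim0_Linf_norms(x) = [0.15, 0.15, 0.84]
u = x + v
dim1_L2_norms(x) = [0.43, 0.87]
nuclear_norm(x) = 0.97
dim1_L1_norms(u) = [0.68, 1.06]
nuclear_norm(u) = 1.14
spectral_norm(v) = 0.27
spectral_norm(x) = 0.97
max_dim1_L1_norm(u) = 1.06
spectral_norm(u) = 0.94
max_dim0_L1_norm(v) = 0.33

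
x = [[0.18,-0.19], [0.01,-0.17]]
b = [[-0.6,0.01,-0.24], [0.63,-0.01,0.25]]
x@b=[[-0.23, 0.0, -0.09], [-0.11, 0.0, -0.04]]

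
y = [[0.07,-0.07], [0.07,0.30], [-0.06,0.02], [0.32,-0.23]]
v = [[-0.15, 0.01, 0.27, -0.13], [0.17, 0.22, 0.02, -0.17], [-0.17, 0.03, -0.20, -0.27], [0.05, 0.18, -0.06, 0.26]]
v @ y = [[-0.07, 0.05], [-0.03, 0.09], [-0.08, 0.08], [0.10, -0.01]]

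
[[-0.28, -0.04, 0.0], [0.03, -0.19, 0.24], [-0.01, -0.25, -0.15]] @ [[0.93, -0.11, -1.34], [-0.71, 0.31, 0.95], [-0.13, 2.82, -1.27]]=[[-0.23, 0.02, 0.34], [0.13, 0.61, -0.53], [0.19, -0.50, -0.03]]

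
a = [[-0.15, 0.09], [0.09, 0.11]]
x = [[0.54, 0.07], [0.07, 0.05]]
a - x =[[-0.69, 0.02], [0.02, 0.06]]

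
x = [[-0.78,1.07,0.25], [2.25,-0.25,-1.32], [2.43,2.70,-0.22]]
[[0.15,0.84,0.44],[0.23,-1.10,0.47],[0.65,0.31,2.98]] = x @[[0.03, -0.40, 0.49],[0.20, 0.48, 0.69],[-0.16, 0.06, 0.35]]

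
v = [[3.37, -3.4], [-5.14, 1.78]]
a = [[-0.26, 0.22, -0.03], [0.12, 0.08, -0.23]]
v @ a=[[-1.28, 0.47, 0.68], [1.55, -0.99, -0.26]]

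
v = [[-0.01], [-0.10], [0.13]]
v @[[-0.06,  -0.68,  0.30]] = [[0.00, 0.01, -0.0], [0.01, 0.07, -0.03], [-0.01, -0.09, 0.04]]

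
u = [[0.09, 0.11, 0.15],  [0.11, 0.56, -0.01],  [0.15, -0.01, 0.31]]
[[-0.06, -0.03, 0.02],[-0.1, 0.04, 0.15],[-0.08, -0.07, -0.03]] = u @ [[-0.23, 0.12, -0.15], [-0.13, 0.04, 0.29], [-0.16, -0.27, -0.01]]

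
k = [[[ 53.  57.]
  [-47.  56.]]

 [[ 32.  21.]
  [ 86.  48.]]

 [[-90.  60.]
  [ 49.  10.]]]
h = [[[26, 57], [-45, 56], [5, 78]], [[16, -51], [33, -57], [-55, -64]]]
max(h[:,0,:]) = 57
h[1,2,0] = -55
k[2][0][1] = 60.0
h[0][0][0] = 26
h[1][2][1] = -64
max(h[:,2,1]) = 78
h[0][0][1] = 57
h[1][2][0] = -55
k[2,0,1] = 60.0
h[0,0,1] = 57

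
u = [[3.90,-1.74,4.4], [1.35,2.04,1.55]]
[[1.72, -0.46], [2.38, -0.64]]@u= [[6.09, -3.93, 6.86], [8.42, -5.45, 9.48]]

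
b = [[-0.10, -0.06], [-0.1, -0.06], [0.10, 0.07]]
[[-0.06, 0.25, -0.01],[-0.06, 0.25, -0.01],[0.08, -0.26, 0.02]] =b @ [[-0.42, -1.59, -0.63], [1.73, -1.48, 1.17]]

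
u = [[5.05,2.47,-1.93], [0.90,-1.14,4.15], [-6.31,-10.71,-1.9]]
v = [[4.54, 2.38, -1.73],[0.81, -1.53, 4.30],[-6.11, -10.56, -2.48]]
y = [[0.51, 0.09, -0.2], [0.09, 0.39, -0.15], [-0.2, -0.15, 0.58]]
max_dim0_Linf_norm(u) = 10.71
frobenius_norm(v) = 14.34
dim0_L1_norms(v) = [11.46, 14.47, 8.51]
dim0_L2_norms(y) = [0.56, 0.43, 0.63]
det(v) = 196.60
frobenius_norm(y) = 0.94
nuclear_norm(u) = 21.43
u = y + v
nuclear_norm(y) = 1.48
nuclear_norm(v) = 21.11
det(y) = 0.09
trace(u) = 2.01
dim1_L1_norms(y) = [0.8, 0.63, 0.93]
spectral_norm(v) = 13.10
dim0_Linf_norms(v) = [6.11, 10.56, 4.3]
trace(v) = 0.53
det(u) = 207.42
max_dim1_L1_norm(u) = 18.92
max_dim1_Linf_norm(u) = 10.71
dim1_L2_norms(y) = [0.56, 0.43, 0.63]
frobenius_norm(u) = 14.59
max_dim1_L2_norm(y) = 0.63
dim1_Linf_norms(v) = [4.54, 4.3, 10.56]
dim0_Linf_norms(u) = [6.31, 10.71, 4.15]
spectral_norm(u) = 13.38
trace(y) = 1.48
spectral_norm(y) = 0.82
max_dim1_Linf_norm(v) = 10.56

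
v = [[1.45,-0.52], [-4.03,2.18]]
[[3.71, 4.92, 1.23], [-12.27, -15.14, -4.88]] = v@[[1.6, 2.69, 0.13], [-2.67, -1.97, -2.00]]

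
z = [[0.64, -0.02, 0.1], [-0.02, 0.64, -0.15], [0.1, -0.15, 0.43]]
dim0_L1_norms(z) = [0.76, 0.81, 0.68]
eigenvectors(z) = [[0.26,0.81,-0.53],[-0.41,0.58,0.70],[-0.88,-0.03,-0.48]]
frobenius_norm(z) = 1.03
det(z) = 0.16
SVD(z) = [[-0.53, -0.81, -0.26], [0.7, -0.58, 0.41], [-0.48, 0.03, 0.88]] @ diag([0.7579850745201443, 0.6212528028312433, 0.33076212264861254]) @ [[-0.53, 0.70, -0.48], [-0.81, -0.58, 0.03], [-0.26, 0.41, 0.88]]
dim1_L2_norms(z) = [0.65, 0.66, 0.47]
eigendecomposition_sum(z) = [[0.02, -0.03, -0.07], [-0.03, 0.06, 0.12], [-0.07, 0.12, 0.25]] + [[0.41, 0.29, -0.02], [0.29, 0.21, -0.01], [-0.02, -0.01, 0.00]] + [[0.21,-0.28,0.19],[-0.28,0.37,-0.26],[0.19,-0.26,0.18]]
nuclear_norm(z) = 1.71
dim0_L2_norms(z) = [0.65, 0.66, 0.47]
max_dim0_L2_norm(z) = 0.66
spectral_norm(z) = 0.76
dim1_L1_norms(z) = [0.76, 0.81, 0.68]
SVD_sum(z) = [[0.21,-0.28,0.19], [-0.28,0.37,-0.26], [0.19,-0.26,0.18]] + [[0.41,  0.29,  -0.02], [0.29,  0.21,  -0.01], [-0.02,  -0.01,  0.0]] + [[0.02,-0.03,-0.07], [-0.03,0.06,0.12], [-0.07,0.12,0.25]]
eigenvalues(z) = [0.33, 0.62, 0.76]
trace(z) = 1.71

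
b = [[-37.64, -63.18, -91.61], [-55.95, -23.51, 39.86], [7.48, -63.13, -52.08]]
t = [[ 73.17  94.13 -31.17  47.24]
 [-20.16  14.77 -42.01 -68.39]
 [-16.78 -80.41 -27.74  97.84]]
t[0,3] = 47.24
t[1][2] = -42.01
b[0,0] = -37.64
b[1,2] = 39.86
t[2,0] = -16.78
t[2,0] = -16.78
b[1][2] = 39.86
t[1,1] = 14.77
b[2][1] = -63.13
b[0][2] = -91.61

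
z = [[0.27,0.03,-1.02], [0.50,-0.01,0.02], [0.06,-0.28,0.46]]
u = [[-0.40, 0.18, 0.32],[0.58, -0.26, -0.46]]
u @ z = [[0.0, -0.10, 0.56],  [-0.0, 0.15, -0.81]]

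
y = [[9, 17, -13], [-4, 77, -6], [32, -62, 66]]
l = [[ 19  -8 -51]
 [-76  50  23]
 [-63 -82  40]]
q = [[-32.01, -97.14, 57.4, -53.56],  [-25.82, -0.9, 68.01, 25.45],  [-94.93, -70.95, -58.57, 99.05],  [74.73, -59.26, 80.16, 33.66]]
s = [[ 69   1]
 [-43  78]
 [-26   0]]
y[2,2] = 66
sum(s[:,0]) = 0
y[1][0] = -4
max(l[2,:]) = 40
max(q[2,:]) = 99.05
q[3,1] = -59.26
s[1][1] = 78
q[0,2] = 57.4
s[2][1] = 0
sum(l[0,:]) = -40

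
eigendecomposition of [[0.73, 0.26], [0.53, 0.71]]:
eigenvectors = [[0.58, -0.56],[0.81, 0.83]]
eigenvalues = [1.09, 0.35]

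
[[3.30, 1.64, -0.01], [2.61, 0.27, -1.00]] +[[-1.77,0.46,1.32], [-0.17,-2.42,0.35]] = [[1.53, 2.1, 1.31], [2.44, -2.15, -0.65]]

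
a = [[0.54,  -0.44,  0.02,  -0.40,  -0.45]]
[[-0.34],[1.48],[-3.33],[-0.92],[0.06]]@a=[[-0.18, 0.15, -0.01, 0.14, 0.15], [0.8, -0.65, 0.03, -0.59, -0.67], [-1.80, 1.47, -0.07, 1.33, 1.5], [-0.5, 0.40, -0.02, 0.37, 0.41], [0.03, -0.03, 0.00, -0.02, -0.03]]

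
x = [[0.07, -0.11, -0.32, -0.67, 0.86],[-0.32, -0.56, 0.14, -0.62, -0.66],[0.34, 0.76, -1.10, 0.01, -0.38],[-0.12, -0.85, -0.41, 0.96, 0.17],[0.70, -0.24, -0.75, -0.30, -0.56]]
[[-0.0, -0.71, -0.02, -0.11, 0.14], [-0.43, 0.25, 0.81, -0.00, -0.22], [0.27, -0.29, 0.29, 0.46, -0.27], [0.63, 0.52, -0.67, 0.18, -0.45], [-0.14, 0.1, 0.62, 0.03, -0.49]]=x @ [[-0.21, 0.06, 0.02, -0.38, -0.06], [0.02, -0.34, -0.05, 0.14, 0.31], [-0.37, 0.21, -0.09, -0.39, 0.35], [0.45, 0.42, -0.67, 0.12, -0.1], [0.23, -0.47, -0.59, -0.13, 0.26]]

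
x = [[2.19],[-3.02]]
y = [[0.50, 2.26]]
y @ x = [[-5.73]]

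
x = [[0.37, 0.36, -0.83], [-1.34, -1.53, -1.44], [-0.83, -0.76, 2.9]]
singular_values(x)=[3.36, 2.36, 0.0]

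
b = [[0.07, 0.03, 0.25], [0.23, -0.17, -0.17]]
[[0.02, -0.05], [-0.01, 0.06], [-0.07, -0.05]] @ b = [[-0.01, 0.01, 0.01], [0.01, -0.01, -0.01], [-0.02, 0.01, -0.01]]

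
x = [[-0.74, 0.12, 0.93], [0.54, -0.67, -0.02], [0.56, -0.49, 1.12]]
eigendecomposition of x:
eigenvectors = [[0.69, -0.5, 0.41], [-0.65, -0.86, 0.10], [-0.3, -0.1, 0.9]]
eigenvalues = [-1.25, -0.36, 1.32]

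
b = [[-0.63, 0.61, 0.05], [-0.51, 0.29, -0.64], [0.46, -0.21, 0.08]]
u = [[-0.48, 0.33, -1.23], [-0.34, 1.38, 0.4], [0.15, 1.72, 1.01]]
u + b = [[-1.11, 0.94, -1.18], [-0.85, 1.67, -0.24], [0.61, 1.51, 1.09]]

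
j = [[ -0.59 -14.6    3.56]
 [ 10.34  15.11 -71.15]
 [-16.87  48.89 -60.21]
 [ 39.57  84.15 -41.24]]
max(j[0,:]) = 3.56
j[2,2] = -60.21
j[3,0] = 39.57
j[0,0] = -0.59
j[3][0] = 39.57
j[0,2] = 3.56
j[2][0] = -16.87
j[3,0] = 39.57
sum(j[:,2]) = -169.04000000000002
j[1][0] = 10.34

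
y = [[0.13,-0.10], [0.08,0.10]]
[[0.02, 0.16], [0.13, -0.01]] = y @ [[0.69, 0.72], [0.72, -0.69]]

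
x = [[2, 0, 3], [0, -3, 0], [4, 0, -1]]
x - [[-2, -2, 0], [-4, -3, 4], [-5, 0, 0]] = [[4, 2, 3], [4, 0, -4], [9, 0, -1]]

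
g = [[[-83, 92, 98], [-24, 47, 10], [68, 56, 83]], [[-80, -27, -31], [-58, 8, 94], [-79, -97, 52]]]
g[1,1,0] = -58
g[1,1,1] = 8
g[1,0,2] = -31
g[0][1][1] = 47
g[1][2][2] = 52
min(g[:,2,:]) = -97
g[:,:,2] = [[98, 10, 83], [-31, 94, 52]]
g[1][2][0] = -79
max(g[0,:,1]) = 92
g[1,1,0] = -58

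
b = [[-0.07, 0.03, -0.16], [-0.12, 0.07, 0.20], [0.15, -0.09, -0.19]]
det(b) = -0.000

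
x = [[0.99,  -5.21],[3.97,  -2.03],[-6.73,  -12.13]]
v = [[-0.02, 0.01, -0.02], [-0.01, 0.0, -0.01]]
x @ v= [[0.03, 0.01, 0.03], [-0.06, 0.04, -0.06], [0.26, -0.07, 0.26]]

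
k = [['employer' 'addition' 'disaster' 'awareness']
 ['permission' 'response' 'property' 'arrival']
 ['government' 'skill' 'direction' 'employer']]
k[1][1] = 'response'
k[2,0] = 'government'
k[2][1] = 'skill'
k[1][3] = 'arrival'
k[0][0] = 'employer'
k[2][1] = 'skill'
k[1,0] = 'permission'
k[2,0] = 'government'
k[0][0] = 'employer'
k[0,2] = 'disaster'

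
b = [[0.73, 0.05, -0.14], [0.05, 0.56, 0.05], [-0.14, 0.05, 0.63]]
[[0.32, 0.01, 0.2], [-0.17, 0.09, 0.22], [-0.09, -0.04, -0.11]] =b @ [[0.46, -0.01, 0.22], [-0.34, 0.16, 0.39], [-0.02, -0.08, -0.15]]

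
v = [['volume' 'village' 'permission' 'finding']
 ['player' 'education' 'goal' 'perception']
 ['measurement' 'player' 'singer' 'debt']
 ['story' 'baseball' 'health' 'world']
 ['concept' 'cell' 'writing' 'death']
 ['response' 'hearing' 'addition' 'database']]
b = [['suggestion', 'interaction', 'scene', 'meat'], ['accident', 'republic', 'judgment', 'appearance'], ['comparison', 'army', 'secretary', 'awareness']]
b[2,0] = 'comparison'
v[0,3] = 'finding'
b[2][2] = 'secretary'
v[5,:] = ['response', 'hearing', 'addition', 'database']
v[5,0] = 'response'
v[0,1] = 'village'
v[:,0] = ['volume', 'player', 'measurement', 'story', 'concept', 'response']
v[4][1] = 'cell'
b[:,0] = ['suggestion', 'accident', 'comparison']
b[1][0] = 'accident'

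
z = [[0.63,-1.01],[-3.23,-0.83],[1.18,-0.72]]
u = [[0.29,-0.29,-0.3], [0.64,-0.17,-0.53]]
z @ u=[[-0.46, -0.01, 0.35], [-1.47, 1.08, 1.41], [-0.12, -0.22, 0.03]]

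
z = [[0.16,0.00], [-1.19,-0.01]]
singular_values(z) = [1.2, 0.0]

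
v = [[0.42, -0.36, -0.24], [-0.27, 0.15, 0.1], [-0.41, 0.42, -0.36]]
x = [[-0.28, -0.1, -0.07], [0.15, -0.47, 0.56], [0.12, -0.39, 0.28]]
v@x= [[-0.2,  0.22,  -0.30], [0.11,  -0.08,  0.13], [0.13,  -0.02,  0.16]]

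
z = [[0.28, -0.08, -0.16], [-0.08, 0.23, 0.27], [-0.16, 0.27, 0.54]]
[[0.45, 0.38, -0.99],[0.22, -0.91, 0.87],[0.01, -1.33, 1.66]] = z@[[1.95, -0.06, -2.15], [2.26, -2.57, 0.42], [-0.54, -1.2, 2.22]]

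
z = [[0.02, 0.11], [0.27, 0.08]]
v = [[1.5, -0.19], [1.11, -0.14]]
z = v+[[-1.48, 0.30], [-0.84, 0.22]]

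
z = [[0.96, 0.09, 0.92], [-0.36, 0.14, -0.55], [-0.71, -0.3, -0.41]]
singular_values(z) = [1.69, 0.39, 0.0]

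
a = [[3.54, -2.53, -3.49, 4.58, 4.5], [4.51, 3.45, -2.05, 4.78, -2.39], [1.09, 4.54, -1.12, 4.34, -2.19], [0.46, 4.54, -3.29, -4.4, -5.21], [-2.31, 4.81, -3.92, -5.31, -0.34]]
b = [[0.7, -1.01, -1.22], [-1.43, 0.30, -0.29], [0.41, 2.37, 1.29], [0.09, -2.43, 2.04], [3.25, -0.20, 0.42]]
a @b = [[19.70,-24.64,3.15], [-9.95,-19.52,-0.4], [-12.92,-12.50,3.84], [-24.85,4.83,-17.29], [-11.69,7.46,-14.61]]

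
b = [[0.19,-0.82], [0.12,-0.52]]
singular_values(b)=[1.0, 0.0]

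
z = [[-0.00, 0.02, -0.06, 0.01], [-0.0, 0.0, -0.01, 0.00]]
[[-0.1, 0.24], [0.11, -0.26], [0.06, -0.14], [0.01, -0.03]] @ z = [[0.0, -0.0, 0.00, -0.00], [0.00, 0.00, -0.00, 0.00], [0.0, 0.0, -0.00, 0.00], [0.00, 0.00, -0.0, 0.00]]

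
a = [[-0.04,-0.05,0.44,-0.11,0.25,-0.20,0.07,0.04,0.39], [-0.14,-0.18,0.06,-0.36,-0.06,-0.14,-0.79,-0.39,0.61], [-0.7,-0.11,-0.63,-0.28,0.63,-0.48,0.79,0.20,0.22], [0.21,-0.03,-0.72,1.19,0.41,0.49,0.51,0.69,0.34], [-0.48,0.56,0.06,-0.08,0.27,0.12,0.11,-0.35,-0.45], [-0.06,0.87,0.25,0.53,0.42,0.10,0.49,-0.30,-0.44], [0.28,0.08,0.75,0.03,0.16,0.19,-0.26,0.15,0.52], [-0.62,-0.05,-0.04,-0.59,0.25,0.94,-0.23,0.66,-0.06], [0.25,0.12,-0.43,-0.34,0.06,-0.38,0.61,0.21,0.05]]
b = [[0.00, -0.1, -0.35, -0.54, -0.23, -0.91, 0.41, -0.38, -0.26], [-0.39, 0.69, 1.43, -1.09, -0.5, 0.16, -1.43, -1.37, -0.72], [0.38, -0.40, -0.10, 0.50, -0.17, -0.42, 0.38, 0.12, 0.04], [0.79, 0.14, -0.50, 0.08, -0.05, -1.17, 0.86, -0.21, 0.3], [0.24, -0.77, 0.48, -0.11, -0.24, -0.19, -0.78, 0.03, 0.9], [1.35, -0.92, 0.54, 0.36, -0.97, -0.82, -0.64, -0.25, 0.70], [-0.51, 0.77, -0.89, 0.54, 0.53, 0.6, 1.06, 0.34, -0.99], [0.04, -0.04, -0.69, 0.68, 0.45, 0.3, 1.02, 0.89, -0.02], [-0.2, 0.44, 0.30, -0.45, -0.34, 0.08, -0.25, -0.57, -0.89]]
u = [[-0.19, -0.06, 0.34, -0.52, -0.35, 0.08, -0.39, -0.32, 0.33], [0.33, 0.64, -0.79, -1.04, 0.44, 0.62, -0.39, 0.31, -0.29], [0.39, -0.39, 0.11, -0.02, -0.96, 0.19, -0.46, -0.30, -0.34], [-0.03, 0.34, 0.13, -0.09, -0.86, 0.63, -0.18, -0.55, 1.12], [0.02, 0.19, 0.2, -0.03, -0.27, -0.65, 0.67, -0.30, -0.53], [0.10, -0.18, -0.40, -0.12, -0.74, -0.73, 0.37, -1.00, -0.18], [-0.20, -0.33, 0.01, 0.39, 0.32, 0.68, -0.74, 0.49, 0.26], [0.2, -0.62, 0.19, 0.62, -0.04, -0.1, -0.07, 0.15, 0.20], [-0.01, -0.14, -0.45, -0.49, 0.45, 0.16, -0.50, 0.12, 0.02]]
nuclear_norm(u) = 9.38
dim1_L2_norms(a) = [0.69, 1.16, 1.52, 1.8, 0.99, 1.35, 1.03, 1.47, 0.97]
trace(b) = 0.67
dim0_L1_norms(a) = [2.78, 2.05, 3.38, 3.51, 2.51, 3.04, 3.86, 2.99, 3.08]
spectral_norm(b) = 3.94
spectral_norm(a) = 2.15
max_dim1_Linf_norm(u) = 1.12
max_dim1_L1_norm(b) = 7.78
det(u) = -0.00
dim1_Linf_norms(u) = [0.52, 1.04, 0.96, 1.12, 0.67, 1.0, 0.74, 0.62, 0.5]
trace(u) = -1.10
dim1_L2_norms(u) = [0.96, 1.77, 1.3, 1.69, 1.18, 1.57, 1.31, 0.96, 0.98]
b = u @ a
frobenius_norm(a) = 3.79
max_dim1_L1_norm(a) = 4.59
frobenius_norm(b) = 5.67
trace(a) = 1.16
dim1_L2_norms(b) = [1.3, 2.93, 0.96, 1.77, 1.55, 2.38, 2.19, 1.75, 1.35]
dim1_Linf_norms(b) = [0.91, 1.43, 0.5, 1.17, 0.9, 1.35, 1.06, 1.02, 0.89]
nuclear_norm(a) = 9.32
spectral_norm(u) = 2.42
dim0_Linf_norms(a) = [0.7, 0.87, 0.75, 1.19, 0.63, 0.94, 0.79, 0.69, 0.61]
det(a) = -0.00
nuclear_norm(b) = 11.47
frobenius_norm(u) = 4.01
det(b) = 0.00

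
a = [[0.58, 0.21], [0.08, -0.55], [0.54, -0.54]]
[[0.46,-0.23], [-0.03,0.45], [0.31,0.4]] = a @ [[0.73,-0.1], [0.16,-0.84]]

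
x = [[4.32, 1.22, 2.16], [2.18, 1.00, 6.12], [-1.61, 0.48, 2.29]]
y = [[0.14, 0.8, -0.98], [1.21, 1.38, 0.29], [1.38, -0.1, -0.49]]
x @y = [[5.06, 4.92, -4.94],[9.96, 2.51, -4.85],[3.52, -0.85, 0.59]]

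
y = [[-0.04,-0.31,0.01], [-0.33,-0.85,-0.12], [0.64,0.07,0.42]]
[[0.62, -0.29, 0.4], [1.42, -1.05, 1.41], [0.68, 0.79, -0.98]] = y@[[1.16, 1.18, -1.45],[-2.15, 0.78, -1.10],[0.22, -0.05, 0.07]]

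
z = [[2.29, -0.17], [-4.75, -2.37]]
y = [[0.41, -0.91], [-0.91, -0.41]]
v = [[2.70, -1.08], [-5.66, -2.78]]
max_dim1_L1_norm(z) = 7.12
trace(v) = -0.08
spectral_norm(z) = 5.68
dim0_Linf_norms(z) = [4.75, 2.37]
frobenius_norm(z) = 5.78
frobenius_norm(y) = 1.41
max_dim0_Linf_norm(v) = 5.66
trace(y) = 0.00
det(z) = -6.23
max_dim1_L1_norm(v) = 8.44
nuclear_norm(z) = 6.78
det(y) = -1.00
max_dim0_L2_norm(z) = 5.27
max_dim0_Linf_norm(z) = 4.75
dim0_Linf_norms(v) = [5.66, 2.78]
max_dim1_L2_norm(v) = 6.31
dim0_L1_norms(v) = [8.36, 3.86]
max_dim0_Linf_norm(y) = 0.91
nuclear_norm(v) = 8.69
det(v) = -13.62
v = y + z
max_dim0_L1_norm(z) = 7.04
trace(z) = -0.08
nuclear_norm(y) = 2.00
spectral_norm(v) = 6.63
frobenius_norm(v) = 6.94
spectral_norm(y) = 1.00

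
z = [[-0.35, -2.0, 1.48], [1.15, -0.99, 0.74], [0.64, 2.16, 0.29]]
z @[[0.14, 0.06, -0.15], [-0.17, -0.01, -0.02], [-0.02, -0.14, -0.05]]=[[0.26,-0.21,0.02], [0.31,-0.02,-0.19], [-0.28,-0.02,-0.15]]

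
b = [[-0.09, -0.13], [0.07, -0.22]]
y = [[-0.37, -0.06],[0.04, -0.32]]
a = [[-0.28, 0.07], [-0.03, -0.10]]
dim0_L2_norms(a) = [0.28, 0.12]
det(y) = 0.12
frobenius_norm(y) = 0.49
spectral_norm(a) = 0.29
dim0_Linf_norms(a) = [0.28, 0.1]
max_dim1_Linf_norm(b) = 0.22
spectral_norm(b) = 0.26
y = a + b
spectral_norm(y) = 0.38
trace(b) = -0.31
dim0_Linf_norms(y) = [0.37, 0.32]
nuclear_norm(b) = 0.37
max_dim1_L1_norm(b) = 0.29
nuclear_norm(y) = 0.70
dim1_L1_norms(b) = [0.22, 0.29]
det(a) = 0.03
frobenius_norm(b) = 0.28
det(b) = 0.03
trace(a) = -0.38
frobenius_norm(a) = 0.31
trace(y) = -0.69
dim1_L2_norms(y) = [0.37, 0.32]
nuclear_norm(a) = 0.39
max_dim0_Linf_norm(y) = 0.37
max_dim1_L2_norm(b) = 0.23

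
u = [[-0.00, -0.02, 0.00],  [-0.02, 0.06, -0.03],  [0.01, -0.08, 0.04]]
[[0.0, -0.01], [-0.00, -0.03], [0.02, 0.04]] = u@[[-0.89, 0.49], [-0.18, 0.55], [0.26, 1.92]]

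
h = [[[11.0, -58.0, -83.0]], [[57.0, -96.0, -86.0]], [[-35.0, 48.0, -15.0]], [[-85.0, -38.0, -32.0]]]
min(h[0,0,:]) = -83.0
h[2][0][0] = -35.0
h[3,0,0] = -85.0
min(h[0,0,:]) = -83.0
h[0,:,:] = [[11.0, -58.0, -83.0]]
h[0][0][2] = -83.0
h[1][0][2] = -86.0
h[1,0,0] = 57.0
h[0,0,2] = -83.0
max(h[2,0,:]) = 48.0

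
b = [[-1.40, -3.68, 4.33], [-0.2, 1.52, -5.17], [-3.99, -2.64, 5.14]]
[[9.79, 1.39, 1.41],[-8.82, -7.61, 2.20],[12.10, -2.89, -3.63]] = b @ [[-0.64, 2.35, 0.86], [-0.58, 0.54, -1.91], [1.56, 1.54, -1.02]]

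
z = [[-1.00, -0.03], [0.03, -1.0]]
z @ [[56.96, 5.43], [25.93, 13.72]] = [[-57.74, -5.84], [-24.22, -13.56]]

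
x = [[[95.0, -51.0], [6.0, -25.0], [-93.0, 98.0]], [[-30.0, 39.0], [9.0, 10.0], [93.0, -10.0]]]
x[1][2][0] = 93.0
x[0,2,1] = 98.0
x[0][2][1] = 98.0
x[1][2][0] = 93.0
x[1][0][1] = 39.0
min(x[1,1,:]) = 9.0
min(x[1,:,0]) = -30.0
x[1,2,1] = -10.0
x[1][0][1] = 39.0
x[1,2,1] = -10.0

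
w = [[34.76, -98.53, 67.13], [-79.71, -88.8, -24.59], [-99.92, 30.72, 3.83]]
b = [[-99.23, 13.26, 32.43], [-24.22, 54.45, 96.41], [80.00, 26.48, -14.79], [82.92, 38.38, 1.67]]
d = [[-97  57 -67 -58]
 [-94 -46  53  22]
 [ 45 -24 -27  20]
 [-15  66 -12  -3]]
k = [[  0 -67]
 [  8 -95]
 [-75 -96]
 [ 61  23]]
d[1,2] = 53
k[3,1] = 23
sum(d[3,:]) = 36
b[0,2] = 32.43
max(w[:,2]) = 67.13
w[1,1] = -88.8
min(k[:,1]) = -96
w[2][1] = 30.72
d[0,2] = -67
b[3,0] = 82.92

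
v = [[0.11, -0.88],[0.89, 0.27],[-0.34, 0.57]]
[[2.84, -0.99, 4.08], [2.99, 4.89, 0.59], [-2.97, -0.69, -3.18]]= v@[[4.18, 4.96, 1.99], [-2.71, 1.75, -4.39]]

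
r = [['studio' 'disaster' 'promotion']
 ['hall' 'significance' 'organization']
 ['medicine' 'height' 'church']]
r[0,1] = 'disaster'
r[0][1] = 'disaster'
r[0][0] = 'studio'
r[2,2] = 'church'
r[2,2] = 'church'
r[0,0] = 'studio'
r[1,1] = 'significance'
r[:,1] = ['disaster', 'significance', 'height']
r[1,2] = 'organization'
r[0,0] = 'studio'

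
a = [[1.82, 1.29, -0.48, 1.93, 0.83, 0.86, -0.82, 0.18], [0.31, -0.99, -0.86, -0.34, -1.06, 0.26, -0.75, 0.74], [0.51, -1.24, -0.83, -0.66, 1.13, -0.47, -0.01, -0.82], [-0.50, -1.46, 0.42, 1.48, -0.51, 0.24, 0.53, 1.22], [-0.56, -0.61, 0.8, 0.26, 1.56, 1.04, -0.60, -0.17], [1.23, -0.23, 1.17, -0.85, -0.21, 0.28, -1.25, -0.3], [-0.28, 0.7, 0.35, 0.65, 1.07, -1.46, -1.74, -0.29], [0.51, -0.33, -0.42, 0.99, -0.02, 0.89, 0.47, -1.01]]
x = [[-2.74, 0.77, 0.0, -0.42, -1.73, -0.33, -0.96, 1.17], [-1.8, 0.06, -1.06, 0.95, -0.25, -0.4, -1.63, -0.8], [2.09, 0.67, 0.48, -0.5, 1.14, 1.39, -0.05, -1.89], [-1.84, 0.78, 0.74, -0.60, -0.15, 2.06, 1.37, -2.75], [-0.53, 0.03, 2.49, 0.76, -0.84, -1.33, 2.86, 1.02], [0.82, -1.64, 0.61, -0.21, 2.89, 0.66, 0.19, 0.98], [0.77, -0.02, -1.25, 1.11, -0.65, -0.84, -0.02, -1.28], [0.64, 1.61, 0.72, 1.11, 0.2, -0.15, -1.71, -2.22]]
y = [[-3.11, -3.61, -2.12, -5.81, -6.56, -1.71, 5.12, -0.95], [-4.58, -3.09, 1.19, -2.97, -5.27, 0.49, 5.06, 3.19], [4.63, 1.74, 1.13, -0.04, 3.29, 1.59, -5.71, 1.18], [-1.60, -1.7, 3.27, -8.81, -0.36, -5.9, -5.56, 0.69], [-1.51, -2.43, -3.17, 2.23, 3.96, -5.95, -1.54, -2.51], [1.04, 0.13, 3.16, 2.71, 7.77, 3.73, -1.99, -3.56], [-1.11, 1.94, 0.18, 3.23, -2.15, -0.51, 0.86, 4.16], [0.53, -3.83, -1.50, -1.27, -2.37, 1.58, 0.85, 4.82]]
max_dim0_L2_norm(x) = 4.66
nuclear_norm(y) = 60.63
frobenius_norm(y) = 27.45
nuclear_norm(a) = 18.49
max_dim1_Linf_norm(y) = 8.81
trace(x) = -5.22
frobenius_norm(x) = 10.21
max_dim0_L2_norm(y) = 12.96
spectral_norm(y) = 19.10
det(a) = -395.65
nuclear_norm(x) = 23.64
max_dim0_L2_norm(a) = 2.94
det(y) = -6.74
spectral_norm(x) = 5.64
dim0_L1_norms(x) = [11.23, 5.58, 7.35, 5.66, 7.85, 7.16, 8.79, 12.11]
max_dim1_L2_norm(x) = 4.33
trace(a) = 0.57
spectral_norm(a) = 3.73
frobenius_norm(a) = 7.00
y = x @ a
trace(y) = -0.51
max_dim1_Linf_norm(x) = 2.89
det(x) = -0.05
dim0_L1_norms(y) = [18.11, 18.47, 15.72, 27.07, 31.73, 21.46, 26.69, 21.06]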